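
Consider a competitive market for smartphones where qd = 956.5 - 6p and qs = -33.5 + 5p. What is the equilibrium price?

p* = 90

Set qd = qs: 956.5 - 6p = -33.5 + 5p.
990 = 11p, so p* = 90.
q* = 956.5 − 6(90) = 416.5.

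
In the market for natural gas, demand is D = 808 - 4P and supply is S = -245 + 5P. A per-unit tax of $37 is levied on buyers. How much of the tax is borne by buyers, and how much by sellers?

Buyers bear 185/9, sellers bear 148/9

Pre-tax equilibrium: P* = 117, Q* = 340.
Tax on buyers shifts demand to D = 808 − 4(P + 37) = 660 - 4P.
660 - 4P = -245 + 5P gives seller price Ps = 905/9; buyers pay Pb = 905/9 + 37 = 1238/9.
New quantity: Q = 808 − 4(1238/9) = 2320/9.
Buyer burden = 1238/9 − 117 = 185/9; seller burden = 117 − 905/9 = 148/9.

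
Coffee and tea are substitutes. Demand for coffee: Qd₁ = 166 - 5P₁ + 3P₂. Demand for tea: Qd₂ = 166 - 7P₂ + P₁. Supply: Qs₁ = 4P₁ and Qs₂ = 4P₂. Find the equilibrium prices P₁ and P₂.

Market 1: 166 - 5P₁ + 3P₂ = 4P₁ → 9P₁ - 3P₂ = 166.
Market 2: 11P₂ - P₁ = 166.
Eliminating P₂: 11×(1) + 3×(2) gives 96P₁ = 2324, so P₁ = 581/24.
Back-substitute into (2): P₂ = (166 + 1×581/24) / 11 = 415/24.

P₁ = 581/24, P₂ = 415/24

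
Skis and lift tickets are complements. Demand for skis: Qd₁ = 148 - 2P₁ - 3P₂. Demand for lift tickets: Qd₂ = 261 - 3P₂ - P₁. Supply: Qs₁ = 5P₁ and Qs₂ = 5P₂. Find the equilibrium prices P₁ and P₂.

P₁ = 401/53, P₂ = 1679/53

Market 1: 148 - 2P₁ - 3P₂ = 5P₁ → 7P₁ + 3P₂ = 148.
Market 2: 8P₂ + P₁ = 261.
Eliminating P₂: 8×(1) − 3×(2) gives 53P₁ = 401, so P₁ = 401/53.
Back-substitute into (2): P₂ = (261 − 1×401/53) / 8 = 1679/53.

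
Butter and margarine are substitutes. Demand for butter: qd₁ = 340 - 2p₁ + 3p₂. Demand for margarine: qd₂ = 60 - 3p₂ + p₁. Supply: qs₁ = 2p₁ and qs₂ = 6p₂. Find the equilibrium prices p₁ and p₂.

p₁ = 1080/11, p₂ = 580/33

Market 1: 340 - 2p₁ + 3p₂ = 2p₁ → 4p₁ - 3p₂ = 340.
Market 2: 9p₂ - p₁ = 60.
Eliminating p₂: 9×(1) + 3×(2) gives 33p₁ = 3240, so p₁ = 1080/11.
Back-substitute into (2): p₂ = (60 + 1×1080/11) / 9 = 580/33.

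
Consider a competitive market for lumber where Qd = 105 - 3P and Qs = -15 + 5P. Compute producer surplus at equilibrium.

Producer surplus = 360

Equilibrium: 105 - 3P = -15 + 5P gives P* = 15, Q* = 60.
Supply starts at P = 3 (where Qs = 0).
PS = ½(15 − 3)(60) = 360.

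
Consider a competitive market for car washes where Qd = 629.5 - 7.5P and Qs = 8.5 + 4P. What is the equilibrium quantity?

Q* = 224.5

Set Qd = Qs: 629.5 - 7.5P = 8.5 + 4P.
621 = 11.5P, so P* = 54.
Q* = 629.5 − 7.5(54) = 224.5.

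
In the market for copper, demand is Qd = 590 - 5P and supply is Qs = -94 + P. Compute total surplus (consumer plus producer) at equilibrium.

Total surplus = 240

Equilibrium: 590 - 5P = -94 + P gives P* = 114, Q* = 20.
Demand choke price: P = 118; supply starts at P = 94.
CS = ½(118 − 114)(20) = 40; PS = ½(114 − 94)(20) = 200.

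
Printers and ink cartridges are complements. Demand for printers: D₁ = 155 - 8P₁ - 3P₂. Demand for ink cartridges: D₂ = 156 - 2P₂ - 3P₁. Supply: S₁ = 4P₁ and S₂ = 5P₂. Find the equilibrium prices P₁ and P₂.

Market 1: 155 - 8P₁ - 3P₂ = 4P₁ → 12P₁ + 3P₂ = 155.
Market 2: 7P₂ + 3P₁ = 156.
Eliminating P₂: 7×(1) − 3×(2) gives 75P₁ = 617, so P₁ = 617/75.
Back-substitute into (2): P₂ = (156 − 3×617/75) / 7 = 18.76.

P₁ = 617/75, P₂ = 18.76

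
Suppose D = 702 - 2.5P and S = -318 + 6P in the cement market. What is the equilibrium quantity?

Set D = S: 702 - 2.5P = -318 + 6P.
1020 = 8.5P, so P* = 120.
Q* = 702 − 2.5(120) = 402.

Q* = 402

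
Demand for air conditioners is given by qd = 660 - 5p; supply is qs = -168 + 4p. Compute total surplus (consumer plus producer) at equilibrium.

Equilibrium: 660 - 5p = -168 + 4p gives p* = 92, q* = 200.
Demand choke price: p = 132; supply starts at p = 42.
CS = ½(132 − 92)(200) = 4000; PS = ½(92 − 42)(200) = 5000.

Total surplus = 9000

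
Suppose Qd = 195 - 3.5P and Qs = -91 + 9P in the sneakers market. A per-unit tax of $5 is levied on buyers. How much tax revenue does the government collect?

Pre-tax equilibrium: P* = 22.88, Q* = 114.92.
Tax on buyers shifts demand to Qd = 195 − 3.5(P + 5) = 177.5 - 3.5P.
177.5 - 3.5P = -91 + 9P gives seller price Ps = 21.48; buyers pay Pb = 21.48 + 5 = 26.48.
New quantity: Q = 195 − 3.5(26.48) = 102.32.
Revenue = 5 × 102.32 = 511.6.

Tax revenue = 511.6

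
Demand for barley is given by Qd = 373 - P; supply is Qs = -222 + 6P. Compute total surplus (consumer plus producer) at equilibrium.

Total surplus = 48384

Equilibrium: 373 - P = -222 + 6P gives P* = 85, Q* = 288.
Demand choke price: P = 373; supply starts at P = 37.
CS = ½(373 − 85)(288) = 41472; PS = ½(85 − 37)(288) = 6912.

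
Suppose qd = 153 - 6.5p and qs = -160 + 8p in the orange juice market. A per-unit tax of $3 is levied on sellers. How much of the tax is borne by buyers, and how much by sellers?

Buyers bear 48/29, sellers bear 39/29

Pre-tax equilibrium: p* = 626/29, q* = 368/29.
Tax on sellers shifts supply to qs = -160 + 8(p − 3) = -184 + 8p.
153 - 6.5p = -184 + 8p gives buyer price pb = 674/29; sellers receive ps = 674/29 − 3 = 587/29.
New quantity: q = 153 − 6.5(674/29) = 56/29.
Buyer burden = 674/29 − 626/29 = 48/29; seller burden = 626/29 − 587/29 = 39/29.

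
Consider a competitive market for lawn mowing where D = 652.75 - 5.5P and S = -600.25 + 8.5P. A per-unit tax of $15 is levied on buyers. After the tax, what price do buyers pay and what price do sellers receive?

Buyers pay 2761/28, sellers receive 2341/28

Pre-tax equilibrium: P* = 89.5, Q* = 160.5.
Tax on buyers shifts demand to D = 652.75 − 5.5(P + 15) = 570.25 - 5.5P.
570.25 - 5.5P = -600.25 + 8.5P gives seller price Ps = 2341/28; buyers pay Pb = 2341/28 + 15 = 2761/28.
New quantity: Q = 652.75 − 5.5(2761/28) = 6183/56.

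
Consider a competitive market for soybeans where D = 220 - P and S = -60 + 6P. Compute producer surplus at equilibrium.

Producer surplus = 2700

Equilibrium: 220 - P = -60 + 6P gives P* = 40, Q* = 180.
Supply starts at P = 10 (where S = 0).
PS = ½(40 − 10)(180) = 2700.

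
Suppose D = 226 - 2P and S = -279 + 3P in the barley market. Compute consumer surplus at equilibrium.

Consumer surplus = 144

Equilibrium: 226 - 2P = -279 + 3P gives P* = 101, Q* = 24.
Demand choke price (D = 0): P = 113.
CS = ½(113 − 101)(24) = 144.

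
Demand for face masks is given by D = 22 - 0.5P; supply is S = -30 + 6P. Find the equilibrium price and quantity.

P* = 8, Q* = 18

Set D = S: 22 - 0.5P = -30 + 6P.
52 = 6.5P, so P* = 8.
Q* = 22 − 0.5(8) = 18.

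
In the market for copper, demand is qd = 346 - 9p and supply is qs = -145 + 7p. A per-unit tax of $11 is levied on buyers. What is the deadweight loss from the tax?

Deadweight loss = 238.21875

Pre-tax equilibrium: p* = 30.6875, q* = 69.8125.
Tax on buyers shifts demand to qd = 346 − 9(p + 11) = 247 - 9p.
247 - 9p = -145 + 7p gives seller price ps = 24.5; buyers pay pb = 24.5 + 11 = 35.5.
New quantity: q = 346 − 9(35.5) = 26.5.
DWL = ½ × 11 × (69.8125 − 26.5) = 238.21875.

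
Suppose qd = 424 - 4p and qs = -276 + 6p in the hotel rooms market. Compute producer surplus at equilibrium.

Producer surplus = 1728

Equilibrium: 424 - 4p = -276 + 6p gives p* = 70, q* = 144.
Supply starts at p = 46 (where qs = 0).
PS = ½(70 − 46)(144) = 1728.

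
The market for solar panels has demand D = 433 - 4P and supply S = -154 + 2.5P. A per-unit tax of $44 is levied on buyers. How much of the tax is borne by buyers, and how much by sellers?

Buyers bear 220/13, sellers bear 352/13

Pre-tax equilibrium: P* = 1174/13, Q* = 933/13.
Tax on buyers shifts demand to D = 433 − 4(P + 44) = 257 - 4P.
257 - 4P = -154 + 2.5P gives seller price Ps = 822/13; buyers pay Pb = 822/13 + 44 = 1394/13.
New quantity: Q = 433 − 4(1394/13) = 53/13.
Buyer burden = 1394/13 − 1174/13 = 220/13; seller burden = 1174/13 − 822/13 = 352/13.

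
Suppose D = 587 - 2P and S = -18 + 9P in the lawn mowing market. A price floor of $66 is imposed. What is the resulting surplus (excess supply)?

Equilibrium price would be P* = 55, so the floor at 66 binds.
At P = 66: D = 455, S = 576.
Surplus = 576 − 455 = 121.

Surplus = 121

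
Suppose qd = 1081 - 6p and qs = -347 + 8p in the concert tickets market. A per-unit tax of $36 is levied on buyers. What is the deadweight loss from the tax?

Deadweight loss = 15552/7

Pre-tax equilibrium: p* = 102, q* = 469.
Tax on buyers shifts demand to qd = 1081 − 6(p + 36) = 865 - 6p.
865 - 6p = -347 + 8p gives seller price ps = 606/7; buyers pay pb = 606/7 + 36 = 858/7.
New quantity: q = 1081 − 6(858/7) = 2419/7.
DWL = ½ × 36 × (469 − 2419/7) = 15552/7.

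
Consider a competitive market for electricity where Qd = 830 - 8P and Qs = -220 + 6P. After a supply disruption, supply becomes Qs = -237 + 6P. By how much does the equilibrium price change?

ΔP = 17/14

Original equilibrium: P* = 75, Q* = 230.
New equilibrium: 830 - 8P = -237 + 6P, so 1067 = 14P and P' = 1067/14; Q' = 830 − 8(1067/14) = 1542/7.
Change in price: 1067/14 − 75 = 17/14.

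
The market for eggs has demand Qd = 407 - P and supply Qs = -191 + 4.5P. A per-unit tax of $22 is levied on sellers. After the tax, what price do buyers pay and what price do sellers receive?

Buyers pay 1394/11, sellers receive 1152/11

Pre-tax equilibrium: P* = 1196/11, Q* = 3281/11.
Tax on sellers shifts supply to Qs = -191 + 4.5(P − 22) = -290 + 4.5P.
407 - P = -290 + 4.5P gives buyer price Pb = 1394/11; sellers receive Ps = 1394/11 − 22 = 1152/11.
New quantity: Q = 407 − 1(1394/11) = 3083/11.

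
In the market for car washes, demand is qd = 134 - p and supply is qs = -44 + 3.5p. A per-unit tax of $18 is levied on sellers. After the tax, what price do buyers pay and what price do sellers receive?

Pre-tax equilibrium: p* = 356/9, q* = 850/9.
Tax on sellers shifts supply to qs = -44 + 3.5(p − 18) = -107 + 3.5p.
134 - p = -107 + 3.5p gives buyer price pb = 482/9; sellers receive ps = 482/9 − 18 = 320/9.
New quantity: q = 134 − 1(482/9) = 724/9.

Buyers pay 482/9, sellers receive 320/9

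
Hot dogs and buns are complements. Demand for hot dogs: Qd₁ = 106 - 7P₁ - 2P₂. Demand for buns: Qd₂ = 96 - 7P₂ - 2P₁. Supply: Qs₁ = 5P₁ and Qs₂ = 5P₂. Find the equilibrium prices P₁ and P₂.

Market 1: 106 - 7P₁ - 2P₂ = 5P₁ → 12P₁ + 2P₂ = 106.
Market 2: 12P₂ + 2P₁ = 96.
Eliminating P₂: 12×(1) − 2×(2) gives 140P₁ = 1080, so P₁ = 54/7.
Back-substitute into (2): P₂ = (96 − 2×54/7) / 12 = 47/7.

P₁ = 54/7, P₂ = 47/7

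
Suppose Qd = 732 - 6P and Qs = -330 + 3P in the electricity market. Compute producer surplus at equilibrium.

Producer surplus = 96

Equilibrium: 732 - 6P = -330 + 3P gives P* = 118, Q* = 24.
Supply starts at P = 110 (where Qs = 0).
PS = ½(118 − 110)(24) = 96.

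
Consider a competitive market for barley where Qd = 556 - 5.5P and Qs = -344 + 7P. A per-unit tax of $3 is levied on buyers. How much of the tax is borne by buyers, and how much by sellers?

Buyers bear $1.68, sellers bear $1.32

Pre-tax equilibrium: P* = 72, Q* = 160.
Tax on buyers shifts demand to Qd = 556 − 5.5(P + 3) = 539.5 - 5.5P.
539.5 - 5.5P = -344 + 7P gives seller price Ps = 70.68; buyers pay Pb = 70.68 + 3 = 73.68.
New quantity: Q = 556 − 5.5(73.68) = 150.76.
Buyer burden = 73.68 − 72 = 1.68; seller burden = 72 − 70.68 = 1.32.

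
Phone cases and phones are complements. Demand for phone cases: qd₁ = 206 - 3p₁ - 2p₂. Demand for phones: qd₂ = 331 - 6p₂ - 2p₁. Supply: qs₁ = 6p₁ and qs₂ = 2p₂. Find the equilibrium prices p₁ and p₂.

Market 1: 206 - 3p₁ - 2p₂ = 6p₁ → 9p₁ + 2p₂ = 206.
Market 2: 8p₂ + 2p₁ = 331.
Eliminating p₂: 8×(1) − 2×(2) gives 68p₁ = 986, so p₁ = 14.5.
Back-substitute into (2): p₂ = (331 − 2×14.5) / 8 = 37.75.

p₁ = 14.5, p₂ = 37.75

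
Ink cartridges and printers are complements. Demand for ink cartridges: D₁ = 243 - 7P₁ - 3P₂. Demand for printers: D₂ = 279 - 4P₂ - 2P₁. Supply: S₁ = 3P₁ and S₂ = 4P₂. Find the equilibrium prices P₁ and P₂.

Market 1: 243 - 7P₁ - 3P₂ = 3P₁ → 10P₁ + 3P₂ = 243.
Market 2: 8P₂ + 2P₁ = 279.
Eliminating P₂: 8×(1) − 3×(2) gives 74P₁ = 1107, so P₁ = 1107/74.
Back-substitute into (2): P₂ = (279 − 2×1107/74) / 8 = 1152/37.

P₁ = 1107/74, P₂ = 1152/37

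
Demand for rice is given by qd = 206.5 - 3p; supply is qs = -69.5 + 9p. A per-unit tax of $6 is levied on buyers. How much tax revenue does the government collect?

Tax revenue = 744

Pre-tax equilibrium: p* = 23, q* = 137.5.
Tax on buyers shifts demand to qd = 206.5 − 3(p + 6) = 188.5 - 3p.
188.5 - 3p = -69.5 + 9p gives seller price ps = 21.5; buyers pay pb = 21.5 + 6 = 27.5.
New quantity: q = 206.5 − 3(27.5) = 124.
Revenue = 6 × 124 = 744.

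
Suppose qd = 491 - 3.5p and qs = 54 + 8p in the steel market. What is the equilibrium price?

p* = 38

Set qd = qs: 491 - 3.5p = 54 + 8p.
437 = 11.5p, so p* = 38.
q* = 491 − 3.5(38) = 358.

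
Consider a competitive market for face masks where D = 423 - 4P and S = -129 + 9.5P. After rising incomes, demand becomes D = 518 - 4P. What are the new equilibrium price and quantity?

P' = 1294/27, Q' = 8810/27

Original equilibrium: P* = 368/9, Q* = 2335/9.
New equilibrium: 518 - 4P = -129 + 9.5P, so 647 = 13.5P and P' = 1294/27; Q' = 518 − 4(1294/27) = 8810/27.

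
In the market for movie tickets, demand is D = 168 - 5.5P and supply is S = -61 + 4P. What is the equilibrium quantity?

Set D = S: 168 - 5.5P = -61 + 4P.
229 = 9.5P, so P* = 458/19.
Q* = 168 − 5.5(458/19) = 673/19.

Q* = 673/19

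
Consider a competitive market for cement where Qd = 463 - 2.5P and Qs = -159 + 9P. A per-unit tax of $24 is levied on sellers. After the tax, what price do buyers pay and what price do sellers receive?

Buyers pay 1676/23, sellers receive 1124/23

Pre-tax equilibrium: P* = 1244/23, Q* = 7539/23.
Tax on sellers shifts supply to Qs = -159 + 9(P − 24) = -375 + 9P.
463 - 2.5P = -375 + 9P gives buyer price Pb = 1676/23; sellers receive Ps = 1676/23 − 24 = 1124/23.
New quantity: Q = 463 − 2.5(1676/23) = 6459/23.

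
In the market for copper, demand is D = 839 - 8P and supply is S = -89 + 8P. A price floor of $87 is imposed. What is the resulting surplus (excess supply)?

Equilibrium price would be P* = 58, so the floor at 87 binds.
At P = 87: D = 143, S = 607.
Surplus = 607 − 143 = 464.

Surplus = 464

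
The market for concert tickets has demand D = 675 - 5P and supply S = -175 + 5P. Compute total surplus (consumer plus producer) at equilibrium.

Total surplus = 12500

Equilibrium: 675 - 5P = -175 + 5P gives P* = 85, Q* = 250.
Demand choke price: P = 135; supply starts at P = 35.
CS = ½(135 − 85)(250) = 6250; PS = ½(85 − 35)(250) = 6250.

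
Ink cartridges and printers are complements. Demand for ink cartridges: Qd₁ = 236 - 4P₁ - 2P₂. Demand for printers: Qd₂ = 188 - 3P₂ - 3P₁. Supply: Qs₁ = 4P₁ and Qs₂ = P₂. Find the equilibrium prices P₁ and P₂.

Market 1: 236 - 4P₁ - 2P₂ = 4P₁ → 8P₁ + 2P₂ = 236.
Market 2: 4P₂ + 3P₁ = 188.
Eliminating P₂: 4×(1) − 2×(2) gives 26P₁ = 568, so P₁ = 284/13.
Back-substitute into (2): P₂ = (188 − 3×284/13) / 4 = 398/13.

P₁ = 284/13, P₂ = 398/13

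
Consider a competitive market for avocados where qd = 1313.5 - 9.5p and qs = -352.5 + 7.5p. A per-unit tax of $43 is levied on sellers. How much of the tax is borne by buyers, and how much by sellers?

Pre-tax equilibrium: p* = 98, q* = 382.5.
Tax on sellers shifts supply to qs = -352.5 + 7.5(p − 43) = -675 + 7.5p.
1313.5 - 9.5p = -675 + 7.5p gives buyer price pb = 3977/34; sellers receive ps = 3977/34 − 43 = 2515/34.
New quantity: q = 1313.5 − 9.5(3977/34) = 13755/68.
Buyer burden = 3977/34 − 98 = 645/34; seller burden = 98 − 2515/34 = 817/34.

Buyers bear 645/34, sellers bear 817/34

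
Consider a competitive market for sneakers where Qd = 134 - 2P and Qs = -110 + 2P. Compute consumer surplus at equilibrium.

Equilibrium: 134 - 2P = -110 + 2P gives P* = 61, Q* = 12.
Demand choke price (Qd = 0): P = 67.
CS = ½(67 − 61)(12) = 36.

Consumer surplus = 36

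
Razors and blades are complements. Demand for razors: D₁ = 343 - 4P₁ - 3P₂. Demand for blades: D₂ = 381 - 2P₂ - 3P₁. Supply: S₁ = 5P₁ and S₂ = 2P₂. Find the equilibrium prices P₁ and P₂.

P₁ = 229/27, P₂ = 800/9

Market 1: 343 - 4P₁ - 3P₂ = 5P₁ → 9P₁ + 3P₂ = 343.
Market 2: 4P₂ + 3P₁ = 381.
Eliminating P₂: 4×(1) − 3×(2) gives 27P₁ = 229, so P₁ = 229/27.
Back-substitute into (2): P₂ = (381 − 3×229/27) / 4 = 800/9.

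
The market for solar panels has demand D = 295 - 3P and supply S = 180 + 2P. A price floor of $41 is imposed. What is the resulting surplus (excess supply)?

Equilibrium price would be P* = 23, so the floor at 41 binds.
At P = 41: D = 172, S = 262.
Surplus = 262 − 172 = 90.

Surplus = 90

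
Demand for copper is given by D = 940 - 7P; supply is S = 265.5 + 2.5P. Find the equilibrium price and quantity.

Set D = S: 940 - 7P = 265.5 + 2.5P.
674.5 = 9.5P, so P* = 71.
Q* = 940 − 7(71) = 443.

P* = 71, Q* = 443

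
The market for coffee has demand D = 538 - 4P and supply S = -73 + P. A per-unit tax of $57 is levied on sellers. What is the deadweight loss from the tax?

Deadweight loss = 1299.6

Pre-tax equilibrium: P* = 122.2, Q* = 49.2.
Tax on sellers shifts supply to S = -73 + 1(P − 57) = -130 + P.
538 - 4P = -130 + P gives buyer price Pb = 133.6; sellers receive Ps = 133.6 − 57 = 76.6.
New quantity: Q = 538 − 4(133.6) = 3.6.
DWL = ½ × 57 × (49.2 − 3.6) = 1299.6.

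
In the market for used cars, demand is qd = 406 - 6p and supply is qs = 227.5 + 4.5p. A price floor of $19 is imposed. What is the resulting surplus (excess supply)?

Surplus = 21

Equilibrium price would be p* = 17, so the floor at 19 binds.
At p = 19: qd = 292, qs = 313.
Surplus = 313 − 292 = 21.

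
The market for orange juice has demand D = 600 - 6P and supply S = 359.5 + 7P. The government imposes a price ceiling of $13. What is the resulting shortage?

Equilibrium price would be P* = 18.5, so the ceiling at 13 binds.
At P = 13: D = 600 − 6(13) = 522, S = 359.5 + 7(13) = 450.5.
Shortage = 522 − 450.5 = 71.5.

Shortage = 71.5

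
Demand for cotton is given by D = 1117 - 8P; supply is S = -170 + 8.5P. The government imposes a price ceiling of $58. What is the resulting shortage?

Shortage = 330

Equilibrium price would be P* = 78, so the ceiling at 58 binds.
At P = 58: D = 1117 − 8(58) = 653, S = -170 + 8.5(58) = 323.
Shortage = 653 − 323 = 330.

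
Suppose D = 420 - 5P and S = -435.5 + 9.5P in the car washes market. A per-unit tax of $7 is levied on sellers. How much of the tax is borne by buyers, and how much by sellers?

Buyers bear 133/29, sellers bear 70/29

Pre-tax equilibrium: P* = 59, Q* = 125.
Tax on sellers shifts supply to S = -435.5 + 9.5(P − 7) = -502 + 9.5P.
420 - 5P = -502 + 9.5P gives buyer price Pb = 1844/29; sellers receive Ps = 1844/29 − 7 = 1641/29.
New quantity: Q = 420 − 5(1844/29) = 2960/29.
Buyer burden = 1844/29 − 59 = 133/29; seller burden = 59 − 1641/29 = 70/29.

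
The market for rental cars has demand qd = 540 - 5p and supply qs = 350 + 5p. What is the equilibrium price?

Set qd = qs: 540 - 5p = 350 + 5p.
190 = 10p, so p* = 19.
q* = 540 − 5(19) = 445.

p* = 19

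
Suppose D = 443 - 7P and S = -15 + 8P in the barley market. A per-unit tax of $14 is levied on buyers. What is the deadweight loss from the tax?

Deadweight loss = 5488/15

Pre-tax equilibrium: P* = 458/15, Q* = 3439/15.
Tax on buyers shifts demand to D = 443 − 7(P + 14) = 345 - 7P.
345 - 7P = -15 + 8P gives seller price Ps = 24; buyers pay Pb = 24 + 14 = 38.
New quantity: Q = 443 − 7(38) = 177.
DWL = ½ × 14 × (3439/15 − 177) = 5488/15.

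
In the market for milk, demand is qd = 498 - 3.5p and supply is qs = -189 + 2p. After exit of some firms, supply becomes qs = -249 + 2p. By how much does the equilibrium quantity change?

Original equilibrium: p* = 1374/11, q* = 669/11.
New equilibrium: 498 - 3.5p = -249 + 2p, so 747 = 5.5p and p' = 1494/11; q' = 498 − 3.5(1494/11) = 249/11.
Change in quantity: 249/11 − 669/11 = -420/11.

Δq = -420/11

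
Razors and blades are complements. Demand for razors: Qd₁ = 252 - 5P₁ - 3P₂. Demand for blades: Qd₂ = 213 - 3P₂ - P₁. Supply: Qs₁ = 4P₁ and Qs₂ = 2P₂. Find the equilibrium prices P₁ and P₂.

P₁ = 207/14, P₂ = 555/14

Market 1: 252 - 5P₁ - 3P₂ = 4P₁ → 9P₁ + 3P₂ = 252.
Market 2: 5P₂ + P₁ = 213.
Eliminating P₂: 5×(1) − 3×(2) gives 42P₁ = 621, so P₁ = 207/14.
Back-substitute into (2): P₂ = (213 − 1×207/14) / 5 = 555/14.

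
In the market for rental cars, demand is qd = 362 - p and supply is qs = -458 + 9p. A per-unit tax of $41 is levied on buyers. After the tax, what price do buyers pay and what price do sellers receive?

Buyers pay $118.9, sellers receive $77.9

Pre-tax equilibrium: p* = 82, q* = 280.
Tax on buyers shifts demand to qd = 362 − 1(p + 41) = 321 - p.
321 - p = -458 + 9p gives seller price ps = 77.9; buyers pay pb = 77.9 + 41 = 118.9.
New quantity: q = 362 − 1(118.9) = 243.1.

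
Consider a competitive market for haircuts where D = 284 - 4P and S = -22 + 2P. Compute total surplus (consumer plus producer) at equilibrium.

Equilibrium: 284 - 4P = -22 + 2P gives P* = 51, Q* = 80.
Demand choke price: P = 71; supply starts at P = 11.
CS = ½(71 − 51)(80) = 800; PS = ½(51 − 11)(80) = 1600.

Total surplus = 2400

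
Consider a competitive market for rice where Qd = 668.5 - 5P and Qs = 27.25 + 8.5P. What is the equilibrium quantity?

Q* = 431

Set Qd = Qs: 668.5 - 5P = 27.25 + 8.5P.
641.25 = 13.5P, so P* = 47.5.
Q* = 668.5 − 5(47.5) = 431.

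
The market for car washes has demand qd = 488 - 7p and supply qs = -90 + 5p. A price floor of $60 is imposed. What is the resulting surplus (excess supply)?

Equilibrium price would be p* = 289/6, so the floor at 60 binds.
At p = 60: qd = 68, qs = 210.
Surplus = 210 − 68 = 142.

Surplus = 142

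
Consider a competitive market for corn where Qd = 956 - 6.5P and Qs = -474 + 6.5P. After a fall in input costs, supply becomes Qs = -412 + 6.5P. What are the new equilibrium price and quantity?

P' = 1368/13, Q' = 272

Original equilibrium: P* = 110, Q* = 241.
New equilibrium: 956 - 6.5P = -412 + 6.5P, so 1368 = 13P and P' = 1368/13; Q' = 956 − 6.5(1368/13) = 272.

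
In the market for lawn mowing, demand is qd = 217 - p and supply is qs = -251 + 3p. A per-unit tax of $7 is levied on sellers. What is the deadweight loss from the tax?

Pre-tax equilibrium: p* = 117, q* = 100.
Tax on sellers shifts supply to qs = -251 + 3(p − 7) = -272 + 3p.
217 - p = -272 + 3p gives buyer price pb = 122.25; sellers receive ps = 122.25 − 7 = 115.25.
New quantity: q = 217 − 1(122.25) = 94.75.
DWL = ½ × 7 × (100 − 94.75) = 18.375.

Deadweight loss = 18.375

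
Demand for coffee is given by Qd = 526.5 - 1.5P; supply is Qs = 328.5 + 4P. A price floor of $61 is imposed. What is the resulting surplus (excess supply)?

Surplus = 137.5

Equilibrium price would be P* = 36, so the floor at 61 binds.
At P = 61: Qd = 435, Qs = 572.5.
Surplus = 572.5 − 435 = 137.5.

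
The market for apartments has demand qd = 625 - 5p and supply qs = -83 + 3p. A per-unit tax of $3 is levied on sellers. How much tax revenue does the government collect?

Pre-tax equilibrium: p* = 88.5, q* = 182.5.
Tax on sellers shifts supply to qs = -83 + 3(p − 3) = -92 + 3p.
625 - 5p = -92 + 3p gives buyer price pb = 89.625; sellers receive ps = 89.625 − 3 = 86.625.
New quantity: q = 625 − 5(89.625) = 176.875.
Revenue = 3 × 176.875 = 530.625.

Tax revenue = 530.625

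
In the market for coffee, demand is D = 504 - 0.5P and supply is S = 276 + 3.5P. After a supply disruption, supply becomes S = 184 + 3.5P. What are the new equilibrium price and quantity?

Original equilibrium: P* = 57, Q* = 475.5.
New equilibrium: 504 - 0.5P = 184 + 3.5P, so 320 = 4P and P' = 80; Q' = 504 − 0.5(80) = 464.

P' = 80, Q' = 464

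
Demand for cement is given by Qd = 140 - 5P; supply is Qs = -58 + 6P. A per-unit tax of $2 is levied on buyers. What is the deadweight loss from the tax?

Pre-tax equilibrium: P* = 18, Q* = 50.
Tax on buyers shifts demand to Qd = 140 − 5(P + 2) = 130 - 5P.
130 - 5P = -58 + 6P gives seller price Ps = 188/11; buyers pay Pb = 188/11 + 2 = 210/11.
New quantity: Q = 140 − 5(210/11) = 490/11.
DWL = ½ × 2 × (50 − 490/11) = 60/11.

Deadweight loss = 60/11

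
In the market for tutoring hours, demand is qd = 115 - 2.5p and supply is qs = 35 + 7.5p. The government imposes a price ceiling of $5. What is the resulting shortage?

Shortage = 30

Equilibrium price would be p* = 8, so the ceiling at 5 binds.
At p = 5: qd = 115 − 2.5(5) = 102.5, qs = 35 + 7.5(5) = 72.5.
Shortage = 102.5 − 72.5 = 30.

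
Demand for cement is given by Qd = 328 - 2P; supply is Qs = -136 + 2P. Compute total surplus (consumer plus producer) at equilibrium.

Equilibrium: 328 - 2P = -136 + 2P gives P* = 116, Q* = 96.
Demand choke price: P = 164; supply starts at P = 68.
CS = ½(164 − 116)(96) = 2304; PS = ½(116 − 68)(96) = 2304.

Total surplus = 4608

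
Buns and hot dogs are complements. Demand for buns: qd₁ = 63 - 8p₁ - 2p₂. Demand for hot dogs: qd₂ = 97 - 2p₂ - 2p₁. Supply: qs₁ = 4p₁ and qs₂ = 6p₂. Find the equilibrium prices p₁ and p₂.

p₁ = 155/46, p₂ = 519/46

Market 1: 63 - 8p₁ - 2p₂ = 4p₁ → 12p₁ + 2p₂ = 63.
Market 2: 8p₂ + 2p₁ = 97.
Eliminating p₂: 8×(1) − 2×(2) gives 92p₁ = 310, so p₁ = 155/46.
Back-substitute into (2): p₂ = (97 − 2×155/46) / 8 = 519/46.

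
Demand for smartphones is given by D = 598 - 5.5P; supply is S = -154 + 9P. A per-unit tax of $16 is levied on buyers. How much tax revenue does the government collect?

Pre-tax equilibrium: P* = 1504/29, Q* = 9070/29.
Tax on buyers shifts demand to D = 598 − 5.5(P + 16) = 510 - 5.5P.
510 - 5.5P = -154 + 9P gives seller price Ps = 1328/29; buyers pay Pb = 1328/29 + 16 = 1792/29.
New quantity: Q = 598 − 5.5(1792/29) = 7486/29.
Revenue = 16 × 7486/29 = 119776/29.

Tax revenue = 119776/29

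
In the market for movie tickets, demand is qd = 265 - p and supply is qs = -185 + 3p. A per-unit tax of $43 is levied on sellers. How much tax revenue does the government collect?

Tax revenue = 5170.75

Pre-tax equilibrium: p* = 112.5, q* = 152.5.
Tax on sellers shifts supply to qs = -185 + 3(p − 43) = -314 + 3p.
265 - p = -314 + 3p gives buyer price pb = 144.75; sellers receive ps = 144.75 − 43 = 101.75.
New quantity: q = 265 − 1(144.75) = 120.25.
Revenue = 43 × 120.25 = 5170.75.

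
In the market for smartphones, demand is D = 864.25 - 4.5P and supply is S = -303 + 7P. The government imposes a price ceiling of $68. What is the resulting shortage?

Shortage = 385.25

Equilibrium price would be P* = 101.5, so the ceiling at 68 binds.
At P = 68: D = 864.25 − 4.5(68) = 558.25, S = -303 + 7(68) = 173.
Shortage = 558.25 − 173 = 385.25.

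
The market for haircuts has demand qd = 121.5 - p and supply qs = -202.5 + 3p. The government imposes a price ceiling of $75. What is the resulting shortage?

Equilibrium price would be p* = 81, so the ceiling at 75 binds.
At p = 75: qd = 121.5 − 1(75) = 46.5, qs = -202.5 + 3(75) = 22.5.
Shortage = 46.5 − 22.5 = 24.

Shortage = 24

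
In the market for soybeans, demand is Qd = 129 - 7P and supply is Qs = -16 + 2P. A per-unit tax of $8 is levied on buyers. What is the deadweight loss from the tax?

Deadweight loss = 448/9

Pre-tax equilibrium: P* = 145/9, Q* = 146/9.
Tax on buyers shifts demand to Qd = 129 − 7(P + 8) = 73 - 7P.
73 - 7P = -16 + 2P gives seller price Ps = 89/9; buyers pay Pb = 89/9 + 8 = 161/9.
New quantity: Q = 129 − 7(161/9) = 34/9.
DWL = ½ × 8 × (146/9 − 34/9) = 448/9.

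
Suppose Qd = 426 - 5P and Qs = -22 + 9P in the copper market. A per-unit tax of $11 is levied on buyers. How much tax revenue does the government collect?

Tax revenue = 35519/14

Pre-tax equilibrium: P* = 32, Q* = 266.
Tax on buyers shifts demand to Qd = 426 − 5(P + 11) = 371 - 5P.
371 - 5P = -22 + 9P gives seller price Ps = 393/14; buyers pay Pb = 393/14 + 11 = 547/14.
New quantity: Q = 426 − 5(547/14) = 3229/14.
Revenue = 11 × 3229/14 = 35519/14.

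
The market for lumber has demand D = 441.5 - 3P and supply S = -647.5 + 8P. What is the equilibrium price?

Set D = S: 441.5 - 3P = -647.5 + 8P.
1089 = 11P, so P* = 99.
Q* = 441.5 − 3(99) = 144.5.

P* = 99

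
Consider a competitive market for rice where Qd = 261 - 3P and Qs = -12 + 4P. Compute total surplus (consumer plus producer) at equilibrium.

Total surplus = 6048

Equilibrium: 261 - 3P = -12 + 4P gives P* = 39, Q* = 144.
Demand choke price: P = 87; supply starts at P = 3.
CS = ½(87 − 39)(144) = 3456; PS = ½(39 − 3)(144) = 2592.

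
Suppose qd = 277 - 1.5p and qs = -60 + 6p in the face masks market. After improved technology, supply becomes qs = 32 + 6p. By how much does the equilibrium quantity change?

Δq = 18.4

Original equilibrium: p* = 674/15, q* = 209.6.
New equilibrium: 277 - 1.5p = 32 + 6p, so 245 = 7.5p and p' = 98/3; q' = 277 − 1.5(98/3) = 228.
Change in quantity: 228 − 209.6 = 18.4.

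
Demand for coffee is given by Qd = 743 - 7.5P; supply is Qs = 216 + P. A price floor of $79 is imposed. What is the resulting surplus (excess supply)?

Surplus = 144.5

Equilibrium price would be P* = 62, so the floor at 79 binds.
At P = 79: Qd = 150.5, Qs = 295.
Surplus = 295 − 150.5 = 144.5.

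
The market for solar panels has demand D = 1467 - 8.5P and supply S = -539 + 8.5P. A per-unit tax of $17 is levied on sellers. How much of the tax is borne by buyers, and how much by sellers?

Pre-tax equilibrium: P* = 118, Q* = 464.
Tax on sellers shifts supply to S = -539 + 8.5(P − 17) = -683.5 + 8.5P.
1467 - 8.5P = -683.5 + 8.5P gives buyer price Pb = 126.5; sellers receive Ps = 126.5 − 17 = 109.5.
New quantity: Q = 1467 − 8.5(126.5) = 391.75.
Buyer burden = 126.5 − 118 = 8.5; seller burden = 118 − 109.5 = 8.5.

Buyers bear $8.5, sellers bear $8.5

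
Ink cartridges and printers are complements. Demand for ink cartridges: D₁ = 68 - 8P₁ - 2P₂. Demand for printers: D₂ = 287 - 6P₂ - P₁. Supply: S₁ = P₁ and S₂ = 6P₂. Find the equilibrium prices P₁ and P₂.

P₁ = 121/53, P₂ = 2515/106

Market 1: 68 - 8P₁ - 2P₂ = P₁ → 9P₁ + 2P₂ = 68.
Market 2: 12P₂ + P₁ = 287.
Eliminating P₂: 12×(1) − 2×(2) gives 106P₁ = 242, so P₁ = 121/53.
Back-substitute into (2): P₂ = (287 − 1×121/53) / 12 = 2515/106.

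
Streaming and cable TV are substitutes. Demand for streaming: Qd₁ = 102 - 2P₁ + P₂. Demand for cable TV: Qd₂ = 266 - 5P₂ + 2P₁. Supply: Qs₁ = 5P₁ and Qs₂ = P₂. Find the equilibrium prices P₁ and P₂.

P₁ = 21.95, P₂ = 51.65

Market 1: 102 - 2P₁ + P₂ = 5P₁ → 7P₁ - P₂ = 102.
Market 2: 6P₂ - 2P₁ = 266.
Eliminating P₂: 6×(1) + 1×(2) gives 40P₁ = 878, so P₁ = 21.95.
Back-substitute into (2): P₂ = (266 + 2×21.95) / 6 = 51.65.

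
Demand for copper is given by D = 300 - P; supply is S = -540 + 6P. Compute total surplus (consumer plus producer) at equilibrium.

Total surplus = 18900

Equilibrium: 300 - P = -540 + 6P gives P* = 120, Q* = 180.
Demand choke price: P = 300; supply starts at P = 90.
CS = ½(300 − 120)(180) = 16200; PS = ½(120 − 90)(180) = 2700.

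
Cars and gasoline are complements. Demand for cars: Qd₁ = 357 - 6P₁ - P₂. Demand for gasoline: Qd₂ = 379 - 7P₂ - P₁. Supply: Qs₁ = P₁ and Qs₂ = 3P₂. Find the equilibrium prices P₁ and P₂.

P₁ = 3191/69, P₂ = 2296/69

Market 1: 357 - 6P₁ - P₂ = P₁ → 7P₁ + P₂ = 357.
Market 2: 10P₂ + P₁ = 379.
Eliminating P₂: 10×(1) − 1×(2) gives 69P₁ = 3191, so P₁ = 3191/69.
Back-substitute into (2): P₂ = (379 − 1×3191/69) / 10 = 2296/69.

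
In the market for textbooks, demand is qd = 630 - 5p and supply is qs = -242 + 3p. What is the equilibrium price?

Set qd = qs: 630 - 5p = -242 + 3p.
872 = 8p, so p* = 109.
q* = 630 − 5(109) = 85.

p* = 109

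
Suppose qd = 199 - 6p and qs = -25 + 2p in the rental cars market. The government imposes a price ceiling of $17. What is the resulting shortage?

Shortage = 88

Equilibrium price would be p* = 28, so the ceiling at 17 binds.
At p = 17: qd = 199 − 6(17) = 97, qs = -25 + 2(17) = 9.
Shortage = 97 − 9 = 88.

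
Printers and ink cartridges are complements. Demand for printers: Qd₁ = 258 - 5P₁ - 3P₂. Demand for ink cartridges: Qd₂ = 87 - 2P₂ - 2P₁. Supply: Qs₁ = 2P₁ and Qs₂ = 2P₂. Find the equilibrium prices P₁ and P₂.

Market 1: 258 - 5P₁ - 3P₂ = 2P₁ → 7P₁ + 3P₂ = 258.
Market 2: 4P₂ + 2P₁ = 87.
Eliminating P₂: 4×(1) − 3×(2) gives 22P₁ = 771, so P₁ = 771/22.
Back-substitute into (2): P₂ = (87 − 2×771/22) / 4 = 93/22.

P₁ = 771/22, P₂ = 93/22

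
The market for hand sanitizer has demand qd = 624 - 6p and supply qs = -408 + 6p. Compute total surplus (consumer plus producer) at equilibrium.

Equilibrium: 624 - 6p = -408 + 6p gives p* = 86, q* = 108.
Demand choke price: p = 104; supply starts at p = 68.
CS = ½(104 − 86)(108) = 972; PS = ½(86 − 68)(108) = 972.

Total surplus = 1944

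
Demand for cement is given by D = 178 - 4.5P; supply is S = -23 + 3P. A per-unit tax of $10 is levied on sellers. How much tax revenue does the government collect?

Tax revenue = 394

Pre-tax equilibrium: P* = 26.8, Q* = 57.4.
Tax on sellers shifts supply to S = -23 + 3(P − 10) = -53 + 3P.
178 - 4.5P = -53 + 3P gives buyer price Pb = 30.8; sellers receive Ps = 30.8 − 10 = 20.8.
New quantity: Q = 178 − 4.5(30.8) = 39.4.
Revenue = 10 × 39.4 = 394.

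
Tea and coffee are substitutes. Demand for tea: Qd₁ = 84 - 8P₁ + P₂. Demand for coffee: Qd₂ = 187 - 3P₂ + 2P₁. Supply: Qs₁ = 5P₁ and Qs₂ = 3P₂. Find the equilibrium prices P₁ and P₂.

P₁ = 691/76, P₂ = 2599/76

Market 1: 84 - 8P₁ + P₂ = 5P₁ → 13P₁ - P₂ = 84.
Market 2: 6P₂ - 2P₁ = 187.
Eliminating P₂: 6×(1) + 1×(2) gives 76P₁ = 691, so P₁ = 691/76.
Back-substitute into (2): P₂ = (187 + 2×691/76) / 6 = 2599/76.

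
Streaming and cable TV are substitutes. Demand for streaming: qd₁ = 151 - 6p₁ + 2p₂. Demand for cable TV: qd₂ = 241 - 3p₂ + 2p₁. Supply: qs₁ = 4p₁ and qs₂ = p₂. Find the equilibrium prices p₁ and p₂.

p₁ = 181/6, p₂ = 226/3

Market 1: 151 - 6p₁ + 2p₂ = 4p₁ → 10p₁ - 2p₂ = 151.
Market 2: 4p₂ - 2p₁ = 241.
Eliminating p₂: 4×(1) + 2×(2) gives 36p₁ = 1086, so p₁ = 181/6.
Back-substitute into (2): p₂ = (241 + 2×181/6) / 4 = 226/3.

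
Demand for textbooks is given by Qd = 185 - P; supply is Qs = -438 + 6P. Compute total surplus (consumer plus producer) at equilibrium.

Equilibrium: 185 - P = -438 + 6P gives P* = 89, Q* = 96.
Demand choke price: P = 185; supply starts at P = 73.
CS = ½(185 − 89)(96) = 4608; PS = ½(89 − 73)(96) = 768.

Total surplus = 5376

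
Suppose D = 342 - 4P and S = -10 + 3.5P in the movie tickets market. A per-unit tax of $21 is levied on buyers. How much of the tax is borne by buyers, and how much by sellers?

Pre-tax equilibrium: P* = 704/15, Q* = 2314/15.
Tax on buyers shifts demand to D = 342 − 4(P + 21) = 258 - 4P.
258 - 4P = -10 + 3.5P gives seller price Ps = 536/15; buyers pay Pb = 536/15 + 21 = 851/15.
New quantity: Q = 342 − 4(851/15) = 1726/15.
Buyer burden = 851/15 − 704/15 = 9.8; seller burden = 704/15 − 536/15 = 11.2.

Buyers bear $9.8, sellers bear $11.2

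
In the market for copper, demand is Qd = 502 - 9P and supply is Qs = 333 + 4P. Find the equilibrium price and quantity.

Set Qd = Qs: 502 - 9P = 333 + 4P.
169 = 13P, so P* = 13.
Q* = 502 − 9(13) = 385.

P* = 13, Q* = 385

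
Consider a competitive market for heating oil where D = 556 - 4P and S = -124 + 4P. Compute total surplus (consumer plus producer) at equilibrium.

Equilibrium: 556 - 4P = -124 + 4P gives P* = 85, Q* = 216.
Demand choke price: P = 139; supply starts at P = 31.
CS = ½(139 − 85)(216) = 5832; PS = ½(85 − 31)(216) = 5832.

Total surplus = 11664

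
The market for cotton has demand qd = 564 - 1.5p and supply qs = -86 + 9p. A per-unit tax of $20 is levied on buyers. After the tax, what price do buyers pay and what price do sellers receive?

Buyers pay 1660/21, sellers receive 1240/21

Pre-tax equilibrium: p* = 1300/21, q* = 3298/7.
Tax on buyers shifts demand to qd = 564 − 1.5(p + 20) = 534 - 1.5p.
534 - 1.5p = -86 + 9p gives seller price ps = 1240/21; buyers pay pb = 1240/21 + 20 = 1660/21.
New quantity: q = 564 − 1.5(1660/21) = 3118/7.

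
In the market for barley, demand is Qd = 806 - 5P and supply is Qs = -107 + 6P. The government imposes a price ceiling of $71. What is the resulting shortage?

Equilibrium price would be P* = 83, so the ceiling at 71 binds.
At P = 71: Qd = 806 − 5(71) = 451, Qs = -107 + 6(71) = 319.
Shortage = 451 − 319 = 132.

Shortage = 132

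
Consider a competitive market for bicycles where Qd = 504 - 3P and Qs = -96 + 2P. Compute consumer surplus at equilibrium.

Consumer surplus = 3456

Equilibrium: 504 - 3P = -96 + 2P gives P* = 120, Q* = 144.
Demand choke price (Qd = 0): P = 168.
CS = ½(168 − 120)(144) = 3456.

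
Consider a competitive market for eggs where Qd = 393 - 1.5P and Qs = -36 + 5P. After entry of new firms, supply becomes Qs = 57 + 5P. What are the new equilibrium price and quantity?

Original equilibrium: P* = 66, Q* = 294.
New equilibrium: 393 - 1.5P = 57 + 5P, so 336 = 6.5P and P' = 672/13; Q' = 393 − 1.5(672/13) = 4101/13.

P' = 672/13, Q' = 4101/13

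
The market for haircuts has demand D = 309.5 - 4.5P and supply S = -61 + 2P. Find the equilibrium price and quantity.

P* = 57, Q* = 53

Set D = S: 309.5 - 4.5P = -61 + 2P.
370.5 = 6.5P, so P* = 57.
Q* = 309.5 − 4.5(57) = 53.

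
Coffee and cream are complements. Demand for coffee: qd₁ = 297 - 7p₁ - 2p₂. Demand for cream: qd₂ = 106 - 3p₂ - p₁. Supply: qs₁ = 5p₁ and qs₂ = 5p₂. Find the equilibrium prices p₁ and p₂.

p₁ = 1082/47, p₂ = 975/94

Market 1: 297 - 7p₁ - 2p₂ = 5p₁ → 12p₁ + 2p₂ = 297.
Market 2: 8p₂ + p₁ = 106.
Eliminating p₂: 8×(1) − 2×(2) gives 94p₁ = 2164, so p₁ = 1082/47.
Back-substitute into (2): p₂ = (106 − 1×1082/47) / 8 = 975/94.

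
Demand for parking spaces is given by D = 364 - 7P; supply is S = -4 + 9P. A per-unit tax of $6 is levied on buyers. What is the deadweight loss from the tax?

Pre-tax equilibrium: P* = 23, Q* = 203.
Tax on buyers shifts demand to D = 364 − 7(P + 6) = 322 - 7P.
322 - 7P = -4 + 9P gives seller price Ps = 20.375; buyers pay Pb = 20.375 + 6 = 26.375.
New quantity: Q = 364 − 7(26.375) = 179.375.
DWL = ½ × 6 × (203 − 179.375) = 70.875.

Deadweight loss = 70.875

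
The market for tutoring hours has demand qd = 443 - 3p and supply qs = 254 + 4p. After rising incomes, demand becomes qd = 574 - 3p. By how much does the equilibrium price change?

Original equilibrium: p* = 27, q* = 362.
New equilibrium: 574 - 3p = 254 + 4p, so 320 = 7p and p' = 320/7; q' = 574 − 3(320/7) = 3058/7.
Change in price: 320/7 − 27 = 131/7.

Δp = 131/7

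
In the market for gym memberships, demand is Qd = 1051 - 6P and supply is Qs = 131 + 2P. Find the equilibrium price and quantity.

P* = 115, Q* = 361

Set Qd = Qs: 1051 - 6P = 131 + 2P.
920 = 8P, so P* = 115.
Q* = 1051 − 6(115) = 361.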